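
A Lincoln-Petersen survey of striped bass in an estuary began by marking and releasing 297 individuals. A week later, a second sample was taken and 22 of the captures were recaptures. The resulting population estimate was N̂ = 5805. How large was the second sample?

C = 430

From N = M·C/R: C = N·R / M = 5805·22 / 297 = 127710 / 297 = 430.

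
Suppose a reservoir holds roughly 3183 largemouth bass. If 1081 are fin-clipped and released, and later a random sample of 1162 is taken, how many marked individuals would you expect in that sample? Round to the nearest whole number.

The marked fraction of the population is 1081/3183, so in a sample of 1162 expect C·(M/N) marked.
E[R] = 1081 × 1162 / 3183 = 1256122 / 3183 ≈ 394.6 → 395

expected recaptures ≈ 395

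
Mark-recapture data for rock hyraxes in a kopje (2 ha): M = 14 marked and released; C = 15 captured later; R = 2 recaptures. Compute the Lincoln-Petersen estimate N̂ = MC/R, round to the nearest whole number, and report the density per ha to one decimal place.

N̂ = 14·15/2 = 210/2 = 105
Density = N̂ / area = 105 / 2 ≈ 52.50 → 52.5 per ha

density ≈ 52.5 rock hyraxes per ha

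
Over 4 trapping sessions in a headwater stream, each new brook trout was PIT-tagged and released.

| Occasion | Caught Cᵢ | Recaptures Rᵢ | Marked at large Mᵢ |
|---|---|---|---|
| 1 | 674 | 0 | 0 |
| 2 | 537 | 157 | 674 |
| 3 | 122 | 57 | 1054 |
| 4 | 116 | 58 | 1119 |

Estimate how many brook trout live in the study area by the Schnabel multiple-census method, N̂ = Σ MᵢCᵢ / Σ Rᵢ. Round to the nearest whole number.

N ≈ 2281

Σ MᵢCᵢ = 0·674 + 674·537 + 1054·122 + 1119·116 = 0 + 361938 + 128588 + 129804 = 620330
Σ Rᵢ = 0 + 157 + 57 + 58 = 272
N̂ = 620330 / 272 ≈ 2280.6 → 2281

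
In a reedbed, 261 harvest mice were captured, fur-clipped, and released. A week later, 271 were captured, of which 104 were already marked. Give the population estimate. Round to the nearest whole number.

N ≈ 680

The marked fraction in the recapture sample should equal the marked fraction in the population: 104/271 = 261/N.
N = (261 × 271) / 104 = 70731 / 104 ≈ 680.1 → 680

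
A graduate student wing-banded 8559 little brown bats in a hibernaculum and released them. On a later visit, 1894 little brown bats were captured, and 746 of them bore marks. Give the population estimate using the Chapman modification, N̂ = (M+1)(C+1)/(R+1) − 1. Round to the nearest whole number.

N̂ = (8559+1)(1894+1)/(746+1) − 1 = 8560·1895/747 − 1
= 16221200/747 − 1 ≈ 21715.1 − 1 ≈ 21714.1 → 21714

N ≈ 21,714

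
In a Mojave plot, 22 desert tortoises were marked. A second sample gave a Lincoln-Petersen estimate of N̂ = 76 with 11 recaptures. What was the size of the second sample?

From N = M·C/R: C = N·R / M = 76·11 / 22 = 836 / 22 = 38.

C = 38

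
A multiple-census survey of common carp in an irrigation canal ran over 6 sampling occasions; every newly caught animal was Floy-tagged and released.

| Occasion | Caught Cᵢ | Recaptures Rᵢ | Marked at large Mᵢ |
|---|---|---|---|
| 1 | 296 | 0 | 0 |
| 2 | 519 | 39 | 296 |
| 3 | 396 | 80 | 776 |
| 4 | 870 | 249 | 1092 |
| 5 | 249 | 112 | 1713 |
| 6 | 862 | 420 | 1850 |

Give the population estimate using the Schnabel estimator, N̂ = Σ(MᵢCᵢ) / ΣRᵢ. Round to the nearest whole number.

Σ MᵢCᵢ = 0·296 + 296·519 + 776·396 + 1092·870 + 1713·249 + 1850·862 = 0 + 153624 + 307296 + 950040 + 426537 + 1594700 = 3432197
Σ Rᵢ = 0 + 39 + 80 + 249 + 112 + 420 = 900
N̂ = 3432197 / 900 ≈ 3813.6 → 3814

N ≈ 3814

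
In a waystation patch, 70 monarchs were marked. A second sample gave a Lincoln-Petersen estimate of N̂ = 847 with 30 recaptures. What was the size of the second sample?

C = 363

From N = M·C/R: C = N·R / M = 847·30 / 70 = 25410 / 70 = 363.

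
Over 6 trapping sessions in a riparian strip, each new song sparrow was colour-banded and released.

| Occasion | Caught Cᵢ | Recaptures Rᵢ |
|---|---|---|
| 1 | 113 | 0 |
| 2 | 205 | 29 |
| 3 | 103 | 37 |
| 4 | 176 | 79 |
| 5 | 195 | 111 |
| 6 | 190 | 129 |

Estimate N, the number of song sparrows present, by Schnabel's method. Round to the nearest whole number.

N ≈ 793

Marked at large before each occasion: Mᵢ = Σⱼ<ᵢ (Cⱼ − Rⱼ) → M1=0, M2=113, M3=289, M4=355, M5=452, M6=536
Σ MᵢCᵢ = 0·113 + 113·205 + 289·103 + 355·176 + 452·195 + 536·190 = 0 + 23165 + 29767 + 62480 + 88140 + 101840 = 305392
Σ Rᵢ = 0 + 29 + 37 + 79 + 111 + 129 = 385
N̂ = 305392 / 385 ≈ 793.2 → 793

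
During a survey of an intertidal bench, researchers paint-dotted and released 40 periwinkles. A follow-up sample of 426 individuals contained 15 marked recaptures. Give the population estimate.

N = 1136

Lincoln-Petersen assumes M/N = R/C, so N = M·C / R.
N = (40 × 426) / 15 = 17040 / 15 = 1136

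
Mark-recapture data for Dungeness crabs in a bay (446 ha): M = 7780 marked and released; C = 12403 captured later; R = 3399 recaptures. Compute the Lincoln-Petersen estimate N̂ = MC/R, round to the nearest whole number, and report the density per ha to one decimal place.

N̂ = 7780·12403/3399 = 96495340/3399 ≈ 28389.3 → 28389
Density = N̂ / area = 28389 / 446 ≈ 63.65 → 63.7 per ha

density ≈ 63.7 Dungeness crabs per ha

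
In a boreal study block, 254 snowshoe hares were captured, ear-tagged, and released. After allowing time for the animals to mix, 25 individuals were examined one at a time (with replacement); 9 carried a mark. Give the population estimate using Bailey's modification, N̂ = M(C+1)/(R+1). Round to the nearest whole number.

N̂ = 254·(25+1)/(9+1) = 254·26/10 = 6604/10 ≈ 660.4 → 660

N ≈ 660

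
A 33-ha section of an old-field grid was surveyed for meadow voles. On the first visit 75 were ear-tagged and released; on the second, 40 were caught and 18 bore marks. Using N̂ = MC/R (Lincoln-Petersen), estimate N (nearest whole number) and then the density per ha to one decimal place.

density ≈ 5.1 meadow voles per ha

N̂ = 75·40/18 = 3000/18 ≈ 166.7 → 167
Density = N̂ / area = 167 / 33 ≈ 5.06 → 5.1 per ha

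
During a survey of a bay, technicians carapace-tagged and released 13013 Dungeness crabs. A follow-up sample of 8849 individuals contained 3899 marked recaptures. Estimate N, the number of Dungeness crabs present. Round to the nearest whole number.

N ≈ 29,534

N = (13013 × 8849) / 3899 = 115152037 / 3899 ≈ 29533.7 → 29534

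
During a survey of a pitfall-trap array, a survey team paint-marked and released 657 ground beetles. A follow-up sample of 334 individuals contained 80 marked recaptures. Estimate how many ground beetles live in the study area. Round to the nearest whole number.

If marked individuals mix randomly, R/C ≈ M/N, giving N ≈ M·C/R.
N = (657 × 334) / 80 = 219438 / 80 ≈ 2743.0 → 2743

N ≈ 2743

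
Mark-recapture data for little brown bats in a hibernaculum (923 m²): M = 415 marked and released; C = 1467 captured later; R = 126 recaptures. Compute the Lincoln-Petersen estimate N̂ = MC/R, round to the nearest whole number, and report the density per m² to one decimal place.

N̂ = 415·1467/126 = 608805/126 ≈ 4831.8 → 4832
Density = N̂ / area = 4832 / 923 ≈ 5.24 → 5.2 per m²

density ≈ 5.2 little brown bats per m²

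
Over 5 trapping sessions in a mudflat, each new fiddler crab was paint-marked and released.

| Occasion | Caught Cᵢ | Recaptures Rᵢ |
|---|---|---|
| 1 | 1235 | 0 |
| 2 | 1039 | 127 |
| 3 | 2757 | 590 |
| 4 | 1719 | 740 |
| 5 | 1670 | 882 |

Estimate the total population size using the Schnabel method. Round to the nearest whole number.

N ≈ 10,029

Marked at large before each occasion: Mᵢ = Σⱼ<ᵢ (Cⱼ − Rⱼ) → M1=0, M2=1235, M3=2147, M4=4314, M5=5293
Σ MᵢCᵢ = 0·1235 + 1235·1039 + 2147·2757 + 4314·1719 + 5293·1670 = 0 + 1283165 + 5919279 + 7415766 + 8839310 = 23457520
Σ Rᵢ = 0 + 127 + 590 + 740 + 882 = 2339
N̂ = 23457520 / 2339 ≈ 10028.9 → 10029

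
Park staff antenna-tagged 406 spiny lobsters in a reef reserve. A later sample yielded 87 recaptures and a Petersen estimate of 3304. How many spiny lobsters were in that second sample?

From N = M·C/R: C = N·R / M = 3304·87 / 406 = 287448 / 406 = 708.

C = 708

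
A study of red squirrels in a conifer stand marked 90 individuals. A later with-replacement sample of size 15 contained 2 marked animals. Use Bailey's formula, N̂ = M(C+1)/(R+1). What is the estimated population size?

N̂ = 90·(15+1)/(2+1) = 90·16/3 = 1440/3 = 480

N = 480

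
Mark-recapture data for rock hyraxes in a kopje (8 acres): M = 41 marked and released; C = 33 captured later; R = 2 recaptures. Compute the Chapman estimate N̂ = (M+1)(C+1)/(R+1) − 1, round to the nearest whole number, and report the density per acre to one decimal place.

N̂ = 42·34/3 − 1 = 1428/3 − 1 = 475
Density = N̂ / area = 475 / 8 ≈ 59.38 → 59.4 per acre

density ≈ 59.4 rock hyraxes per acre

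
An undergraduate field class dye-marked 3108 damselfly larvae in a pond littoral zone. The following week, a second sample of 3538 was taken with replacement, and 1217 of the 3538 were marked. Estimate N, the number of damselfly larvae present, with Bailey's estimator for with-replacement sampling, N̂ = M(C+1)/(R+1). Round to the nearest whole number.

N̂ = 3108·(3538+1)/(1217+1) = 3108·3539/1218 = 10999212/1218 ≈ 9030.6 → 9031

N ≈ 9031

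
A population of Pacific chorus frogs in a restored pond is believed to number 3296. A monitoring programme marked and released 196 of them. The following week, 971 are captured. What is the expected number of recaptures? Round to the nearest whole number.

Expected recaptures E[R] = M·C / N.
E[R] = 196 × 971 / 3296 = 190316 / 3296 ≈ 57.7 → 58

expected recaptures ≈ 58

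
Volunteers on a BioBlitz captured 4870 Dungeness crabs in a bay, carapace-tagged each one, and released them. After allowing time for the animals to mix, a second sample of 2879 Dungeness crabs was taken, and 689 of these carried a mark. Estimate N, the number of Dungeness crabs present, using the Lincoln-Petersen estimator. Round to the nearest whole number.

N = (4870 × 2879) / 689 = 14020730 / 689 ≈ 20349.4 → 20349

N ≈ 20,349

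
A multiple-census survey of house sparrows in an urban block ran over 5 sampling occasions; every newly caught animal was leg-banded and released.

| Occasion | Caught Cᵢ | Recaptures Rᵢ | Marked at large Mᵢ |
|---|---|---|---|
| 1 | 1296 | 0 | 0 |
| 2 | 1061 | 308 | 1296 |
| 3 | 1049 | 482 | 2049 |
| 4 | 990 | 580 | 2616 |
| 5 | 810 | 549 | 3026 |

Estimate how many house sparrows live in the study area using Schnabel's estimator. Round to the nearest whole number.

N ≈ 4463

Σ MᵢCᵢ = 0·1296 + 1296·1061 + 2049·1049 + 2616·990 + 3026·810 = 0 + 1375056 + 2149401 + 2589840 + 2451060 = 8565357
Σ Rᵢ = 0 + 308 + 482 + 580 + 549 = 1919
N̂ = 8565357 / 1919 ≈ 4463.4 → 4463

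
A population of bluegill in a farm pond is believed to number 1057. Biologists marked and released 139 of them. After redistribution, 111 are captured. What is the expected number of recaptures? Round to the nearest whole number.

expected recaptures ≈ 15

Expected recaptures E[R] = M·C / N.
E[R] = 139 × 111 / 1057 = 15429 / 1057 ≈ 14.6 → 15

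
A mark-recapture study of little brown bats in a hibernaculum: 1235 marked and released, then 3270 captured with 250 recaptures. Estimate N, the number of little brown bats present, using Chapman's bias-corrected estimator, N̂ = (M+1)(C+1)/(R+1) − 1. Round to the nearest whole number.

N ≈ 16,106

N̂ = (1235+1)(3270+1)/(250+1) − 1 = 1236·3271/251 − 1
= 4042956/251 − 1 ≈ 16107.4 − 1 ≈ 16106.4 → 16106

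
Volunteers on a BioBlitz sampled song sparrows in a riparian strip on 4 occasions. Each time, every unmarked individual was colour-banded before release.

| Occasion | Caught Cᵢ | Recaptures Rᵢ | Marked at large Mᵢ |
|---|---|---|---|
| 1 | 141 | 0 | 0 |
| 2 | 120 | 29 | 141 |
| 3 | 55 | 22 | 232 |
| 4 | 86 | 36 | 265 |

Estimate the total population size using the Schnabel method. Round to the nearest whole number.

N ≈ 603

Σ MᵢCᵢ = 0·141 + 141·120 + 232·55 + 265·86 = 0 + 16920 + 12760 + 22790 = 52470
Σ Rᵢ = 0 + 29 + 22 + 36 = 87
N̂ = 52470 / 87 ≈ 603.1 → 603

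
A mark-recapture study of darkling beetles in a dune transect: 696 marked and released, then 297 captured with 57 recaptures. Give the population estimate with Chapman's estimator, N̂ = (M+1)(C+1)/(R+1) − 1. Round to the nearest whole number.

N ≈ 3580

N̂ = (696+1)(297+1)/(57+1) − 1 = 697·298/58 − 1
= 207706/58 − 1 ≈ 3581.1 − 1 ≈ 3580.1 → 3580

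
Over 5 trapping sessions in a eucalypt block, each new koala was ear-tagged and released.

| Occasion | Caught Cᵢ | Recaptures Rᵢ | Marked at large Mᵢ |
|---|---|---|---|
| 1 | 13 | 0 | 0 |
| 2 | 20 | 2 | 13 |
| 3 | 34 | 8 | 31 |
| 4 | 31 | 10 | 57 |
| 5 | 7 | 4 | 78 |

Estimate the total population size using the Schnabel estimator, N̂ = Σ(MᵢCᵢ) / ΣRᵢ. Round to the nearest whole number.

N ≈ 151

Σ MᵢCᵢ = 0·13 + 13·20 + 31·34 + 57·31 + 78·7 = 0 + 260 + 1054 + 1767 + 546 = 3627
Σ Rᵢ = 0 + 2 + 8 + 10 + 4 = 24
N̂ = 3627 / 24 ≈ 151.1 → 151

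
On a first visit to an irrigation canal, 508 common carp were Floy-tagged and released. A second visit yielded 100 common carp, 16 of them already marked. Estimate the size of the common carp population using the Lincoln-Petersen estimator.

N = 3175

The marked fraction in the recapture sample should equal the marked fraction in the population: 16/100 = 508/N.
N = (508 × 100) / 16 = 50800 / 16 = 3175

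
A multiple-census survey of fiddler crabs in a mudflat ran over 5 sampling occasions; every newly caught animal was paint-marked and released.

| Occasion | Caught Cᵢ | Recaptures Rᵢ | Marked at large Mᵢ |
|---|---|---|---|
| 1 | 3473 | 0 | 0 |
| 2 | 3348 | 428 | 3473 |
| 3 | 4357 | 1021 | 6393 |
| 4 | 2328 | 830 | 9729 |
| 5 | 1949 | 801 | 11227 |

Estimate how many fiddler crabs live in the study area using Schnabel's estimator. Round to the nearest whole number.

Σ MᵢCᵢ = 0·3473 + 3473·3348 + 6393·4357 + 9729·2328 + 11227·1949 = 0 + 11627604 + 27854301 + 22649112 + 21881423 = 84012440
Σ Rᵢ = 0 + 428 + 1021 + 830 + 801 = 3080
N̂ = 84012440 / 3080 ≈ 27276.8 → 27277

N ≈ 27,277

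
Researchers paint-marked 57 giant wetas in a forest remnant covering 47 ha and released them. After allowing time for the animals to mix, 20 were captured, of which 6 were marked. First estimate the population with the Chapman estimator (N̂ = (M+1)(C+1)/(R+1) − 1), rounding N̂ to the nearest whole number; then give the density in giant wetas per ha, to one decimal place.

N̂ = 58·21/7 − 1 = 1218/7 − 1 = 173
Density = N̂ / area = 173 / 47 ≈ 3.68 → 3.7 per ha

density ≈ 3.7 giant wetas per ha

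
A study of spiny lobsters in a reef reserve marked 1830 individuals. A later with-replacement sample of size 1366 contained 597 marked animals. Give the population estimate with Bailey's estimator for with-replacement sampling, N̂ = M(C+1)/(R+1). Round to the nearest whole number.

N̂ = 1830·(1366+1)/(597+1) = 1830·1367/598 = 2501610/598 ≈ 4183.3 → 4183

N ≈ 4183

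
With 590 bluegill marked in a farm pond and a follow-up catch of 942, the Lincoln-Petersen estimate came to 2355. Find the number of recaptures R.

R = 236

From N = M·C/R: R = M·C / N = 590·942 / 2355 = 555780 / 2355 = 236.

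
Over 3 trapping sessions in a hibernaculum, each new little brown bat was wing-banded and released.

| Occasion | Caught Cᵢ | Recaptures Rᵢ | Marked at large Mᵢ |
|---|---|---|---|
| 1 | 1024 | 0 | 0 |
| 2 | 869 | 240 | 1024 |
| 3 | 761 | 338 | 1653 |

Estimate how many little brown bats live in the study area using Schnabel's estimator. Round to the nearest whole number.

Σ MᵢCᵢ = 0·1024 + 1024·869 + 1653·761 = 0 + 889856 + 1257933 = 2147789
Σ Rᵢ = 0 + 240 + 338 = 578
N̂ = 2147789 / 578 ≈ 3715.9 → 3716

N ≈ 3716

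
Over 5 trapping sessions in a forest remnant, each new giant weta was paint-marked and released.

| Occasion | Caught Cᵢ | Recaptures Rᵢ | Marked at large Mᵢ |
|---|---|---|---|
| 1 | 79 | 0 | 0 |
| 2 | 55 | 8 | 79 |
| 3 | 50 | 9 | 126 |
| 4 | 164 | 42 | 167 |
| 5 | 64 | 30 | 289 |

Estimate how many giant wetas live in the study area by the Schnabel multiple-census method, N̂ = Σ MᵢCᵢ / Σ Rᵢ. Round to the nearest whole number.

N ≈ 635

Σ MᵢCᵢ = 0·79 + 79·55 + 126·50 + 167·164 + 289·64 = 0 + 4345 + 6300 + 27388 + 18496 = 56529
Σ Rᵢ = 0 + 8 + 9 + 42 + 30 = 89
N̂ = 56529 / 89 ≈ 635.2 → 635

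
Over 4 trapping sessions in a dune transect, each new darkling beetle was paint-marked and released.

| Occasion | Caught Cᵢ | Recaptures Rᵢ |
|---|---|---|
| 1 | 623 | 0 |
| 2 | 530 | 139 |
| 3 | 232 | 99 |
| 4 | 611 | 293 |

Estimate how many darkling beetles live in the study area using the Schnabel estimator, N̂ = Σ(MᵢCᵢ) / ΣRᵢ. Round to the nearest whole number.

Marked at large before each occasion: Mᵢ = Σⱼ<ᵢ (Cⱼ − Rⱼ) → M1=0, M2=623, M3=1014, M4=1147
Σ MᵢCᵢ = 0·623 + 623·530 + 1014·232 + 1147·611 = 0 + 330190 + 235248 + 700817 = 1266255
Σ Rᵢ = 0 + 139 + 99 + 293 = 531
N̂ = 1266255 / 531 ≈ 2384.7 → 2385

N ≈ 2385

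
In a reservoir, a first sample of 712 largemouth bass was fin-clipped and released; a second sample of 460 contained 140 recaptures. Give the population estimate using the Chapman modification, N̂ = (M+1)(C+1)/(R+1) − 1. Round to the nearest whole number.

N ≈ 2330

N̂ = (712+1)(460+1)/(140+1) − 1 = 713·461/141 − 1
= 328693/141 − 1 ≈ 2331.2 − 1 ≈ 2330.2 → 2330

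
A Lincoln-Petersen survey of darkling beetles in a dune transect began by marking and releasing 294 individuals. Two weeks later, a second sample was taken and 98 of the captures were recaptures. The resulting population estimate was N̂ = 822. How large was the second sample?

C = 274

From N = M·C/R: C = N·R / M = 822·98 / 294 = 80556 / 294 = 274.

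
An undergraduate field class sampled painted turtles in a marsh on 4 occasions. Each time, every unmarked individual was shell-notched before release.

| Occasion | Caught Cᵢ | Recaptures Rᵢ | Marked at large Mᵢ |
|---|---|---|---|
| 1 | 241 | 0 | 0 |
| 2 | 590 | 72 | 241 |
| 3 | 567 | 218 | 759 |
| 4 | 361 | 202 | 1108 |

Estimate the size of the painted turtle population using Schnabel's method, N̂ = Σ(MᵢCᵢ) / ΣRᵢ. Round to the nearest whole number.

N ≈ 1977

Σ MᵢCᵢ = 0·241 + 241·590 + 759·567 + 1108·361 = 0 + 142190 + 430353 + 399988 = 972531
Σ Rᵢ = 0 + 72 + 218 + 202 = 492
N̂ = 972531 / 492 ≈ 1976.7 → 1977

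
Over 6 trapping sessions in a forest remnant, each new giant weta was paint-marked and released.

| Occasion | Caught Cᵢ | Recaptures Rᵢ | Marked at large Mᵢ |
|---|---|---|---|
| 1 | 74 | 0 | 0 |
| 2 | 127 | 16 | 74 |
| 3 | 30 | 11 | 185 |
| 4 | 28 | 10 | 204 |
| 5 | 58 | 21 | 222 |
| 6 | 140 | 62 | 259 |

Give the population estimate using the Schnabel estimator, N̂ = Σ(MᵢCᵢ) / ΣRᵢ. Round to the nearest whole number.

Σ MᵢCᵢ = 0·74 + 74·127 + 185·30 + 204·28 + 222·58 + 259·140 = 0 + 9398 + 5550 + 5712 + 12876 + 36260 = 69796
Σ Rᵢ = 0 + 16 + 11 + 10 + 21 + 62 = 120
N̂ = 69796 / 120 ≈ 581.6 → 582

N ≈ 582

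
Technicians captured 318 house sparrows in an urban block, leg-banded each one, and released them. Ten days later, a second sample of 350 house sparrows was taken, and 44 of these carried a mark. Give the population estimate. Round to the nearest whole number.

N ≈ 2530

Lincoln-Petersen assumes M/N = R/C, so N = M·C / R.
N = (318 × 350) / 44 = 111300 / 44 ≈ 2529.5 → 2530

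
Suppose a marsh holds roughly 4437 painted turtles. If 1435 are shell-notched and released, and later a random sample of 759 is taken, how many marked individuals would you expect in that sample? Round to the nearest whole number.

expected recaptures ≈ 245

Expected recaptures E[R] = M·C / N.
E[R] = 1435 × 759 / 4437 = 1089165 / 4437 ≈ 245.47 → 245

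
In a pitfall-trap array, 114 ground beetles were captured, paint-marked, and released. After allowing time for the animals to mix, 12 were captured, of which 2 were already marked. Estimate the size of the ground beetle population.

N = 684

N = (114 × 12) / 2 = 1368 / 2 = 684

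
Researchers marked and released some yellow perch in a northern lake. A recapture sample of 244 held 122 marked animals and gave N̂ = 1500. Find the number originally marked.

M = 750

From N = M·C/R: M = N·R / C = 1500·122 / 244 = 183000 / 244 = 750.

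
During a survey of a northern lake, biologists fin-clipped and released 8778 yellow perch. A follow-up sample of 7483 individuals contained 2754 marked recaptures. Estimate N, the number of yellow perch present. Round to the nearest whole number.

N = (8778 × 7483) / 2754 = 65685774 / 2754 ≈ 23851.0 → 23851

N ≈ 23,851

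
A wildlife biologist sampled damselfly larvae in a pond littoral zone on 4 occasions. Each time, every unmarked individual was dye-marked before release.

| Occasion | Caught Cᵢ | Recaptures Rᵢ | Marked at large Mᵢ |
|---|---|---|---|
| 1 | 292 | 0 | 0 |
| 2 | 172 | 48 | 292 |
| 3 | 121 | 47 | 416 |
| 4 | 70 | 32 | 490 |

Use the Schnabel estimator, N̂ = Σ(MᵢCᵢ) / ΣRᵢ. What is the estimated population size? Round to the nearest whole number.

N ≈ 1062

Σ MᵢCᵢ = 0·292 + 292·172 + 416·121 + 490·70 = 0 + 50224 + 50336 + 34300 = 134860
Σ Rᵢ = 0 + 48 + 47 + 32 = 127
N̂ = 134860 / 127 ≈ 1061.9 → 1062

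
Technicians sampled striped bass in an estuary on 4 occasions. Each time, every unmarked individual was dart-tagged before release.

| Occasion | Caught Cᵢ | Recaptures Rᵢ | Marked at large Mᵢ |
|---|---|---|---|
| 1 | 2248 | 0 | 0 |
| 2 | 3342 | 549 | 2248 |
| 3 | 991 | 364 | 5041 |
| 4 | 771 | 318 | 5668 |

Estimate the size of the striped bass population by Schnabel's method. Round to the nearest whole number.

N ≈ 13,711

Σ MᵢCᵢ = 0·2248 + 2248·3342 + 5041·991 + 5668·771 = 0 + 7512816 + 4995631 + 4370028 = 16878475
Σ Rᵢ = 0 + 549 + 364 + 318 = 1231
N̂ = 16878475 / 1231 ≈ 13711.2 → 13711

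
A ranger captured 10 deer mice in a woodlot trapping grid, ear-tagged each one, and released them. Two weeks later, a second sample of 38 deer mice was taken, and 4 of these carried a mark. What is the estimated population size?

The marked fraction in the recapture sample should equal the marked fraction in the population: 4/38 = 10/N.
N = (10 × 38) / 4 = 380 / 4 = 95

N = 95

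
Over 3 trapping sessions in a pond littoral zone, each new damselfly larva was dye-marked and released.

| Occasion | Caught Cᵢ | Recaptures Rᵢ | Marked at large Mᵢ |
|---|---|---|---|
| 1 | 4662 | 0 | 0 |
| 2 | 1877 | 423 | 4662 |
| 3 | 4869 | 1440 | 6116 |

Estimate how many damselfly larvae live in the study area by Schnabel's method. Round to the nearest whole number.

Σ MᵢCᵢ = 0·4662 + 4662·1877 + 6116·4869 = 0 + 8750574 + 29778804 = 38529378
Σ Rᵢ = 0 + 423 + 1440 = 1863
N̂ = 38529378 / 1863 ≈ 20681.4 → 20681

N ≈ 20,681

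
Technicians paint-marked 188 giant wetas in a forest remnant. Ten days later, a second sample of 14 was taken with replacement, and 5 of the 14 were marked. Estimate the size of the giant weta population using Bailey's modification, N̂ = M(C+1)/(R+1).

N̂ = 188·(14+1)/(5+1) = 188·15/6 = 2820/6 = 470

N = 470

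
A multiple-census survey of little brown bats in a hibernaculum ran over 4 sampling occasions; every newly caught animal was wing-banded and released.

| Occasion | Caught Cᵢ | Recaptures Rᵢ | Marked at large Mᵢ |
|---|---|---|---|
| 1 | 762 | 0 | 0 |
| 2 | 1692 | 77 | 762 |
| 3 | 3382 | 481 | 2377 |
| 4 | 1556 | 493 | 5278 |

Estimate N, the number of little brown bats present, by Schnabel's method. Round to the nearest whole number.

Σ MᵢCᵢ = 0·762 + 762·1692 + 2377·3382 + 5278·1556 = 0 + 1289304 + 8039014 + 8212568 = 17540886
Σ Rᵢ = 0 + 77 + 481 + 493 = 1051
N̂ = 17540886 / 1051 ≈ 16689.7 → 16690

N ≈ 16,690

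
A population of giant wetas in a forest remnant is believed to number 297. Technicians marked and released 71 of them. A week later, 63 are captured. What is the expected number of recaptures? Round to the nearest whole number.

expected recaptures ≈ 15

The marked fraction of the population is 71/297, so in a sample of 63 expect C·(M/N) marked.
E[R] = 71 × 63 / 297 = 4473 / 297 ≈ 15.1 → 15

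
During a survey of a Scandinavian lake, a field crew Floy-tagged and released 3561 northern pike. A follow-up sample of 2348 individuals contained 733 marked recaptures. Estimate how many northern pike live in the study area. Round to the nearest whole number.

N ≈ 11,407

If marked individuals mix randomly, R/C ≈ M/N, giving N ≈ M·C/R.
N = (3561 × 2348) / 733 = 8361228 / 733 ≈ 11406.9 → 11407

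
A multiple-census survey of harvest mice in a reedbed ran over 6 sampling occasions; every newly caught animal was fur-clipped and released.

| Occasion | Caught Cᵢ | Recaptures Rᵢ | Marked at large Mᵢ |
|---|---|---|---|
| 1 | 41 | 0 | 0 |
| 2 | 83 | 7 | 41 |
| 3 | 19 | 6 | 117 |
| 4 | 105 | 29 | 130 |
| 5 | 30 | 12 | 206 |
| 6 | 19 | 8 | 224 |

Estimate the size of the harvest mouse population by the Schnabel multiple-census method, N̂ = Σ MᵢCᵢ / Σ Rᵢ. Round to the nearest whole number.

N ≈ 479

Σ MᵢCᵢ = 0·41 + 41·83 + 117·19 + 130·105 + 206·30 + 224·19 = 0 + 3403 + 2223 + 13650 + 6180 + 4256 = 29712
Σ Rᵢ = 0 + 7 + 6 + 29 + 12 + 8 = 62
N̂ = 29712 / 62 ≈ 479.2 → 479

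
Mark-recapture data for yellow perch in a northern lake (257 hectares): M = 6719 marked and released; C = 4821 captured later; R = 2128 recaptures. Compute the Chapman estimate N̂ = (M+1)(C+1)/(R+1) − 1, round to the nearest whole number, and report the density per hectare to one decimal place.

density ≈ 59.2 yellow perch per hectare

N̂ = 6720·4822/2129 − 1 = 32403840/2129 − 1 ≈ 15219.2 → 15219
Density = N̂ / area = 15219 / 257 ≈ 59.22 → 59.2 per hectare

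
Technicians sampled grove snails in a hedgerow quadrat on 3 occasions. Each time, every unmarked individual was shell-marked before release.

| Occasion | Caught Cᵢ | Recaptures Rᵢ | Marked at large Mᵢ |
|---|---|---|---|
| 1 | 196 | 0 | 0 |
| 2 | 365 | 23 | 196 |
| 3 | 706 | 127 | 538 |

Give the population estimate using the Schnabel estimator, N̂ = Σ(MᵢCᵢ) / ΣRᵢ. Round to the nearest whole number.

Σ MᵢCᵢ = 0·196 + 196·365 + 538·706 = 0 + 71540 + 379828 = 451368
Σ Rᵢ = 0 + 23 + 127 = 150
N̂ = 451368 / 150 ≈ 3009.1 → 3009

N ≈ 3009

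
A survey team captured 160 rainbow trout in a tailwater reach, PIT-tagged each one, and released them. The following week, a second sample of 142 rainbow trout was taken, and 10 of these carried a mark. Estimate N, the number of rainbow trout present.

N = 2272

If marked individuals mix randomly, R/C ≈ M/N, giving N ≈ M·C/R.
N = (160 × 142) / 10 = 22720 / 10 = 2272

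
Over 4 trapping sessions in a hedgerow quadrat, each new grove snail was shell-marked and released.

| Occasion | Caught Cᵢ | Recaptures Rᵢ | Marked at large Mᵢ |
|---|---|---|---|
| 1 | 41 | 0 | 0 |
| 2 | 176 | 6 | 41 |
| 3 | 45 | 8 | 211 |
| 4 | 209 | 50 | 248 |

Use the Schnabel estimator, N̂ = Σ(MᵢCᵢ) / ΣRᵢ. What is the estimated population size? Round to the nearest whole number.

N ≈ 1071

Σ MᵢCᵢ = 0·41 + 41·176 + 211·45 + 248·209 = 0 + 7216 + 9495 + 51832 = 68543
Σ Rᵢ = 0 + 6 + 8 + 50 = 64
N̂ = 68543 / 64 ≈ 1071.0 → 1071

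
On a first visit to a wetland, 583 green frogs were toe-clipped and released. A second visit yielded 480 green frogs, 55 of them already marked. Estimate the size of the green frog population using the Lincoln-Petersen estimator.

N = 5088

N = (583 × 480) / 55 = 279840 / 55 = 5088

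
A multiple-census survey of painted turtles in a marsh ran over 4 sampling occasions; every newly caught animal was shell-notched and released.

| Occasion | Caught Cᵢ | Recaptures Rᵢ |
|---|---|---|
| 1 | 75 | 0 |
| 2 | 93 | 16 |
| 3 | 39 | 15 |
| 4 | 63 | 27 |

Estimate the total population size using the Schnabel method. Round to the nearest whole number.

Marked at large before each occasion: Mᵢ = Σⱼ<ᵢ (Cⱼ − Rⱼ) → M1=0, M2=75, M3=152, M4=176
Σ MᵢCᵢ = 0·75 + 75·93 + 152·39 + 176·63 = 0 + 6975 + 5928 + 11088 = 23991
Σ Rᵢ = 0 + 16 + 15 + 27 = 58
N̂ = 23991 / 58 ≈ 413.6 → 414

N ≈ 414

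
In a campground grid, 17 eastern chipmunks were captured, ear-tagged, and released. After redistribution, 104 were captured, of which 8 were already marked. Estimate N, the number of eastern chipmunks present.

N = 221

Lincoln-Petersen assumes M/N = R/C, so N = M·C / R.
N = (17 × 104) / 8 = 1768 / 8 = 221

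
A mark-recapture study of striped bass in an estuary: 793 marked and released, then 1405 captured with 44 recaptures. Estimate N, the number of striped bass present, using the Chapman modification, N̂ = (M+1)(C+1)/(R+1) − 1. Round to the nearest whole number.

N ≈ 24,807

N̂ = (793+1)(1405+1)/(44+1) − 1 = 794·1406/45 − 1
= 1116364/45 − 1 ≈ 24808.1 − 1 ≈ 24807.1 → 24807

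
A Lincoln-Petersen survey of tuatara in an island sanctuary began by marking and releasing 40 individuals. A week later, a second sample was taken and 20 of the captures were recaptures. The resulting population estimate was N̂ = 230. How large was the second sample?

C = 115

From N = M·C/R: C = N·R / M = 230·20 / 40 = 4600 / 40 = 115.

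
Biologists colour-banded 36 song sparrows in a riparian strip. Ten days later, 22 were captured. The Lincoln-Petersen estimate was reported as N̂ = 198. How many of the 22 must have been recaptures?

From N = M·C/R: R = M·C / N = 36·22 / 198 = 792 / 198 = 4.

R = 4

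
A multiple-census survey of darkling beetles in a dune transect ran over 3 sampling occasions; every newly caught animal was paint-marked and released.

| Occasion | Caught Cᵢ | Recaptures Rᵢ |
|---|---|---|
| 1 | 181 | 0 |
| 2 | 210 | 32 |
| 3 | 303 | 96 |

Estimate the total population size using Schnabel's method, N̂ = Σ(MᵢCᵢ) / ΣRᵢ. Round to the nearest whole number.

Marked at large before each occasion: Mᵢ = Σⱼ<ᵢ (Cⱼ − Rⱼ) → M1=0, M2=181, M3=359
Σ MᵢCᵢ = 0·181 + 181·210 + 359·303 = 0 + 38010 + 108777 = 146787
Σ Rᵢ = 0 + 32 + 96 = 128
N̂ = 146787 / 128 ≈ 1146.8 → 1147

N ≈ 1147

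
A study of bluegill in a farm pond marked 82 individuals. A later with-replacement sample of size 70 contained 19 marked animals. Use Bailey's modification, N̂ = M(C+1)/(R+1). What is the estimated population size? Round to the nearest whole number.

N ≈ 291

N̂ = 82·(70+1)/(19+1) = 82·71/20 = 5822/20 ≈ 291.1 → 291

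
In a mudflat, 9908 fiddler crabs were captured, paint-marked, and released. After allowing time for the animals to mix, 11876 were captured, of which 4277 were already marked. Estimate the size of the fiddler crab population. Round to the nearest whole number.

If marked individuals mix randomly, R/C ≈ M/N, giving N ≈ M·C/R.
N = (9908 × 11876) / 4277 = 117667408 / 4277 ≈ 27511.7 → 27512

N ≈ 27,512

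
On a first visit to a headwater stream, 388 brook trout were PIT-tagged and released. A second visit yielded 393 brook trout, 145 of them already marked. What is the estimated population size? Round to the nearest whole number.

Lincoln-Petersen assumes M/N = R/C, so N = M·C / R.
N = (388 × 393) / 145 = 152484 / 145 ≈ 1051.6 → 1052

N ≈ 1052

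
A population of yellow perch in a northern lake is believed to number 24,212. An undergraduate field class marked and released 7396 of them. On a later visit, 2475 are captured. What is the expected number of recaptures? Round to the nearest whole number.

Expected recaptures E[R] = M·C / N.
E[R] = 7396 × 2475 / 24212 = 18305100 / 24212 ≈ 756.0 → 756

expected recaptures ≈ 756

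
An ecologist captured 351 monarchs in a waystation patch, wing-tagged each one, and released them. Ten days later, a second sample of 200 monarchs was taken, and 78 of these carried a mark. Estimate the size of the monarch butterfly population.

If marked individuals mix randomly, R/C ≈ M/N, giving N ≈ M·C/R.
N = (351 × 200) / 78 = 70200 / 78 = 900

N = 900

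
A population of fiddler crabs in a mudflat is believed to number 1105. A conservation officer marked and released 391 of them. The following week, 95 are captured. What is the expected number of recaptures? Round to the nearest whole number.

The marked fraction of the population is 391/1105, so in a sample of 95 expect C·(M/N) marked.
E[R] = 391 × 95 / 1105 = 37145 / 1105 ≈ 33.6 → 34

expected recaptures ≈ 34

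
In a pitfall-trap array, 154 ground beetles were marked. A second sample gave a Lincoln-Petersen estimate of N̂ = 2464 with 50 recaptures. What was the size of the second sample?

C = 800

From N = M·C/R: C = N·R / M = 2464·50 / 154 = 123200 / 154 = 800.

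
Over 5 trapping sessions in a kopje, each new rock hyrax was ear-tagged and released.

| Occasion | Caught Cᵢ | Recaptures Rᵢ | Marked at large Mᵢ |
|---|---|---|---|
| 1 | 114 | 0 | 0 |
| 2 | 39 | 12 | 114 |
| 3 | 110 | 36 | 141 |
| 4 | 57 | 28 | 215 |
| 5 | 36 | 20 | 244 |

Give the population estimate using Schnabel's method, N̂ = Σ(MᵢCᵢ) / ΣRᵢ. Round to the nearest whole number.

N ≈ 427

Σ MᵢCᵢ = 0·114 + 114·39 + 141·110 + 215·57 + 244·36 = 0 + 4446 + 15510 + 12255 + 8784 = 40995
Σ Rᵢ = 0 + 12 + 36 + 28 + 20 = 96
N̂ = 40995 / 96 ≈ 427.0 → 427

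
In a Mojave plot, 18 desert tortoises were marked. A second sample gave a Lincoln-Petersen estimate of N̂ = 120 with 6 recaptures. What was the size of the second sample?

C = 40

From N = M·C/R: C = N·R / M = 120·6 / 18 = 720 / 18 = 40.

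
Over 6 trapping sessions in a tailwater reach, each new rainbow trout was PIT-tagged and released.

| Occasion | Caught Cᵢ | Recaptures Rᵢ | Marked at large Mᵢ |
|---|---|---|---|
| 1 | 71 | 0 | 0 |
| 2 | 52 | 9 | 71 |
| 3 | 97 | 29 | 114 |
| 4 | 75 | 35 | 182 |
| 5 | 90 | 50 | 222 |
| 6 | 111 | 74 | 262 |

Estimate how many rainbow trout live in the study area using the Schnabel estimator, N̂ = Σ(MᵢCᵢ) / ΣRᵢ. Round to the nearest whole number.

N ≈ 393

Σ MᵢCᵢ = 0·71 + 71·52 + 114·97 + 182·75 + 222·90 + 262·111 = 0 + 3692 + 11058 + 13650 + 19980 + 29082 = 77462
Σ Rᵢ = 0 + 9 + 29 + 35 + 50 + 74 = 197
N̂ = 77462 / 197 ≈ 393.2 → 393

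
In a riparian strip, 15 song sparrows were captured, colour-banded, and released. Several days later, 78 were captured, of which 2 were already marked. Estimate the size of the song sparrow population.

N = (15 × 78) / 2 = 1170 / 2 = 585

N = 585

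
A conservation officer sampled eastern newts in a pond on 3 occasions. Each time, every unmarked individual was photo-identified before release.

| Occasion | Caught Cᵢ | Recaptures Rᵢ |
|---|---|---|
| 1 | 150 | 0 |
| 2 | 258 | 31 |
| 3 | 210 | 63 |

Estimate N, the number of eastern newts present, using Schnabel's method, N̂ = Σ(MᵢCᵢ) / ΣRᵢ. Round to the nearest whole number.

N ≈ 1254

Marked at large before each occasion: Mᵢ = Σⱼ<ᵢ (Cⱼ − Rⱼ) → M1=0, M2=150, M3=377
Σ MᵢCᵢ = 0·150 + 150·258 + 377·210 = 0 + 38700 + 79170 = 117870
Σ Rᵢ = 0 + 31 + 63 = 94
N̂ = 117870 / 94 ≈ 1253.9 → 1254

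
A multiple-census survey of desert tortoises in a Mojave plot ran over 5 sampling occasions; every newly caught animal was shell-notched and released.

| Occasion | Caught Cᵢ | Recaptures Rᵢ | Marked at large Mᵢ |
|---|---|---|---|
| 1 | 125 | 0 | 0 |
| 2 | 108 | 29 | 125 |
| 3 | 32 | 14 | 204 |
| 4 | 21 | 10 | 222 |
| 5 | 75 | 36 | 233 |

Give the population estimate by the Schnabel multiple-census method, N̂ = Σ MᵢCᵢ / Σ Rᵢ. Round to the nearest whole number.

Σ MᵢCᵢ = 0·125 + 125·108 + 204·32 + 222·21 + 233·75 = 0 + 13500 + 6528 + 4662 + 17475 = 42165
Σ Rᵢ = 0 + 29 + 14 + 10 + 36 = 89
N̂ = 42165 / 89 ≈ 473.8 → 474

N ≈ 474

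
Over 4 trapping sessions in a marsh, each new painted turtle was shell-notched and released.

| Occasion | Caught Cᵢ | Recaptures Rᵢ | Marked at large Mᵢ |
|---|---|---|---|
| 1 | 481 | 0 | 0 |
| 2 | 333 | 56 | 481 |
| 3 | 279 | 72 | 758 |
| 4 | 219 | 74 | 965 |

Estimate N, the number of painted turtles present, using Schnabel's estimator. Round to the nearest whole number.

Σ MᵢCᵢ = 0·481 + 481·333 + 758·279 + 965·219 = 0 + 160173 + 211482 + 211335 = 582990
Σ Rᵢ = 0 + 56 + 72 + 74 = 202
N̂ = 582990 / 202 ≈ 2886.1 → 2886

N ≈ 2886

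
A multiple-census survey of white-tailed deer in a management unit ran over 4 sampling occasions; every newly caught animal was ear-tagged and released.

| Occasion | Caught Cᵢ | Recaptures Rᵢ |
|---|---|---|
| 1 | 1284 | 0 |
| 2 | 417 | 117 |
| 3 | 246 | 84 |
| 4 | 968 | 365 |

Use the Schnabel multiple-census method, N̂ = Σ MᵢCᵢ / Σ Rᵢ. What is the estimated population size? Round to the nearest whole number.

Marked at large before each occasion: Mᵢ = Σⱼ<ᵢ (Cⱼ − Rⱼ) → M1=0, M2=1284, M3=1584, M4=1746
Σ MᵢCᵢ = 0·1284 + 1284·417 + 1584·246 + 1746·968 = 0 + 535428 + 389664 + 1690128 = 2615220
Σ Rᵢ = 0 + 117 + 84 + 365 = 566
N̂ = 2615220 / 566 ≈ 4620.5 → 4621

N ≈ 4621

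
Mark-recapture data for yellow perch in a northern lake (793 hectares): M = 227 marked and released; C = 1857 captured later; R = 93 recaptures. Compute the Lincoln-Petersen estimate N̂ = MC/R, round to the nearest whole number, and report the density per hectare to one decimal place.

N̂ = 227·1857/93 = 421539/93 ≈ 4532.7 → 4533
Density = N̂ / area = 4533 / 793 ≈ 5.72 → 5.7 per hectare

density ≈ 5.7 yellow perch per hectare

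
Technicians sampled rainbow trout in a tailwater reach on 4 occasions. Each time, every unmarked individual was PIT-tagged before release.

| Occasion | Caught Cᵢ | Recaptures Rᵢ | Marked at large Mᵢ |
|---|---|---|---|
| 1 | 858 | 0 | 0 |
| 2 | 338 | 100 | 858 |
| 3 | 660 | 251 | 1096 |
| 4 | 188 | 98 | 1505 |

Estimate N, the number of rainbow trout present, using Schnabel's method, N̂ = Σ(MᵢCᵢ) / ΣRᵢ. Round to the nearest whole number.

N ≈ 2887

Σ MᵢCᵢ = 0·858 + 858·338 + 1096·660 + 1505·188 = 0 + 290004 + 723360 + 282940 = 1296304
Σ Rᵢ = 0 + 100 + 251 + 98 = 449
N̂ = 1296304 / 449 ≈ 2887.1 → 2887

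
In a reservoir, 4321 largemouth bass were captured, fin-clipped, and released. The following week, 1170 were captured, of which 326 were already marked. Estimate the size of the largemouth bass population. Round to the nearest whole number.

N = (4321 × 1170) / 326 = 5055570 / 326 ≈ 15507.9 → 15508

N ≈ 15,508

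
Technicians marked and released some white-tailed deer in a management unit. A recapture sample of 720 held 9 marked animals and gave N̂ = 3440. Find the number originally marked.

M = 43

From N = M·C/R: M = N·R / C = 3440·9 / 720 = 30960 / 720 = 43.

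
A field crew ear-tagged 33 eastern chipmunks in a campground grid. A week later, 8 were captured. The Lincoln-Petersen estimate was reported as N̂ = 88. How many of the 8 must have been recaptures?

From N = M·C/R: R = M·C / N = 33·8 / 88 = 264 / 88 = 3.

R = 3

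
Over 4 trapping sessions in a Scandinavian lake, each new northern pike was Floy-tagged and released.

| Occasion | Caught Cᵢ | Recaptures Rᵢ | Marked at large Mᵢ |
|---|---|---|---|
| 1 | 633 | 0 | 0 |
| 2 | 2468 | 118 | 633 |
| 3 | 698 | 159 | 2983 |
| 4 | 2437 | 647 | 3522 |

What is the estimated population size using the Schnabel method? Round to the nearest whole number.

Σ MᵢCᵢ = 0·633 + 633·2468 + 2983·698 + 3522·2437 = 0 + 1562244 + 2082134 + 8583114 = 12227492
Σ Rᵢ = 0 + 118 + 159 + 647 = 924
N̂ = 12227492 / 924 ≈ 13233.2 → 13233

N ≈ 13,233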